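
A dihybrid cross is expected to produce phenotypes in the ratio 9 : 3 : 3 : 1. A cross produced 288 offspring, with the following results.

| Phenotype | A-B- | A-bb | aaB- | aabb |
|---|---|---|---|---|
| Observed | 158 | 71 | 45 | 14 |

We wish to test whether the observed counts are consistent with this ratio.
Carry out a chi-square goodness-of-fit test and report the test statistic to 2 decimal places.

7.84

Ratio total = 16. Expected counts: 288×9/16 = 162, 288×3/16 = 54, 288×3/16 = 54, 288×1/16 = 18.
A-B-: (158 − 162)²/162 = 16/162 = 0.099
A-bb: (71 − 54)²/54 = 289/54 = 5.352
aaB-: (45 − 54)²/54 = 81/54 = 1.500
aabb: (14 − 18)²/18 = 16/18 = 0.889
Sum = 7.84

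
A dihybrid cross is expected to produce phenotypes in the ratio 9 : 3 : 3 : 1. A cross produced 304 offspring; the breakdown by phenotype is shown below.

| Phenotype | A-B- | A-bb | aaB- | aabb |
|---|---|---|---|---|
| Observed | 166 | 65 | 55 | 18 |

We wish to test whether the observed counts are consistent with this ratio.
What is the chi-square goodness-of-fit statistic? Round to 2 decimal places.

Ratio total = 16. Expected counts: 304×9/16 = 171, 304×3/16 = 57, 304×3/16 = 57, 304×1/16 = 19.
χ² = (166−171)²/171 + (65−57)²/57 + (55−57)²/57 + (18−19)²/19
   = 0.146 + 1.123 + 0.070 + 0.053
Sum = 1.39

1.39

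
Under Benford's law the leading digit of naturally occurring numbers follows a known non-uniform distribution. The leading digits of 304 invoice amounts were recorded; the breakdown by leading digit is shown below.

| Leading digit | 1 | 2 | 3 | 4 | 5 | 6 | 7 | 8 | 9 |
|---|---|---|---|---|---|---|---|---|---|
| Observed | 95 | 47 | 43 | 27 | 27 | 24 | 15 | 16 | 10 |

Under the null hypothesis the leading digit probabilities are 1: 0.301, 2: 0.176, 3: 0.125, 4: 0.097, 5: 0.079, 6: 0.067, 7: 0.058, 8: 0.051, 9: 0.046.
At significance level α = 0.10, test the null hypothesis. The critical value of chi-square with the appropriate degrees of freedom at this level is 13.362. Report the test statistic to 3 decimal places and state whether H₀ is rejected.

4.354; do not reject

Expected counts E_i = n·p_i: 304×0.301 = 91.504, 304×0.176 = 53.504, 304×0.125 = 38, 304×0.097 = 29.488, 304×0.079 = 24.016, 304×0.067 = 20.368, 304×0.058 = 17.632, 304×0.051 = 15.504, 304×0.046 = 13.984.
χ² = (95−91.504)²/91.504 + (47−53.504)²/53.504 + (43−38)²/38 + (27−29.488)²/29.488 + (27−24.016)²/24.016 + (24−20.368)²/20.368 + (15−17.632)²/17.632 + (16−15.504)²/15.504 + (10−13.984)²/13.984
   = 0.1336 + 0.7906 + 0.6579 + 0.2099 + 0.3708 + 0.6477 + 0.3929 + 0.0159 + 1.1350
Sum = 4.354
df = 8. Since 4.354 < 13.362, we do not reject H₀.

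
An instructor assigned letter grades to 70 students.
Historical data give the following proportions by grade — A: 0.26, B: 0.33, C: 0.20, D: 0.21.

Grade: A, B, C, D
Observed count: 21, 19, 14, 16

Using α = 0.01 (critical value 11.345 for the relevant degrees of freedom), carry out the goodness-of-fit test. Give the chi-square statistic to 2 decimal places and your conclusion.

Expected counts E_i = n·p_i: 70×0.26 = 18.2, 70×0.33 = 23.1, 70×0.20 = 14, 70×0.21 = 14.7.
χ² = (21−18.2)²/18.2 + (19−23.1)²/23.1 + (14−14)²/14 + (16−14.7)²/14.7
   = 0.431 + 0.728 + 0.000 + 0.115
Sum = 1.27
df = 3. Since 1.27 < 11.345, we do not reject H₀.

1.27; do not reject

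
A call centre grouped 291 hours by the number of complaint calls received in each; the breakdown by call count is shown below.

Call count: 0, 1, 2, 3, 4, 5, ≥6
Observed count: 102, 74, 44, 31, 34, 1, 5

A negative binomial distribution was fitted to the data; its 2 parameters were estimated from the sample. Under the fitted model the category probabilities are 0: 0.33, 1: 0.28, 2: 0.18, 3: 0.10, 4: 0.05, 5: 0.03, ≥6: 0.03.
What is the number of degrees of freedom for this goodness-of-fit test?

4

There are k = 7 categories and 2 parameters estimated from the data, so df = 7 − 1 − 2 = 4.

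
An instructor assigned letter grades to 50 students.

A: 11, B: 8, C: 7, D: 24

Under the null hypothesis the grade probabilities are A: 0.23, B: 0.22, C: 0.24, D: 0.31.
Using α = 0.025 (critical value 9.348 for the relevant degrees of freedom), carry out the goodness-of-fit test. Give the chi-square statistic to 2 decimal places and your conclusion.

Expected counts E_i = n·p_i: 50×0.23 = 11.5, 50×0.22 = 11, 50×0.24 = 12, 50×0.31 = 15.5.
cat         O        E   (O−E)²/E
A          11     11.5      0.022
B           8       11      0.818
C           7       12      2.083
D          24     15.5      4.661
Sum = 7.58
df = 3. Since 7.58 < 9.348, we do not reject H₀.

7.58; do not reject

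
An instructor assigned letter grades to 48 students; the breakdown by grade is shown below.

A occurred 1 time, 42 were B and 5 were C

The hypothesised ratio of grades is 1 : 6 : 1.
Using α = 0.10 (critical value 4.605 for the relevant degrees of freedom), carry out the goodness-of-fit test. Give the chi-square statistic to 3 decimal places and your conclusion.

Ratio total = 8. Expected counts: 48×1/8 = 6, 48×6/8 = 36, 48×1/8 = 6.
cat         O        E   (O−E)²/E
A           1        6     4.1667
B          42       36     1.0000
C           5        6     0.1667
Sum = 5.333
df = 2. Since 5.333 > 4.605, we reject H₀.

5.333; reject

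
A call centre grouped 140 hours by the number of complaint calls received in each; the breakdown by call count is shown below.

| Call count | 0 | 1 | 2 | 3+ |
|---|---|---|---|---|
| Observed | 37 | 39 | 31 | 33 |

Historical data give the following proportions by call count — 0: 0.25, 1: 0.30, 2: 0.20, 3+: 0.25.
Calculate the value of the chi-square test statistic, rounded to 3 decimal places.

0.764

Expected counts E_i = n·p_i: 140×0.25 = 35, 140×0.30 = 42, 140×0.20 = 28, 140×0.25 = 35.
cat         O        E   (O−E)²/E
0          37       35     0.1143
1          39       42     0.2143
2          31       28     0.3214
3+         33       35     0.1143
Sum = 0.764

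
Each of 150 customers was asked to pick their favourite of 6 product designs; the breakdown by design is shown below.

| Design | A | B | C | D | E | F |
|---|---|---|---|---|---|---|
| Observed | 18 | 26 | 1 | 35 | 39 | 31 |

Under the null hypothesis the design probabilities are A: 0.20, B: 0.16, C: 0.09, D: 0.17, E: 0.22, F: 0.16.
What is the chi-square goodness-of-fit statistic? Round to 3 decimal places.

Expected counts E_i = n·p_i: 150×0.20 = 30, 150×0.16 = 24, 150×0.09 = 13.5, 150×0.17 = 25.5, 150×0.22 = 33, 150×0.16 = 24.
cat         O        E   (O−E)²/E
A          18       30     4.8000
B          26       24     0.1667
C           1     13.5    11.5741
D          35     25.5     3.5392
E          39       33     1.0909
F          31       24     2.0417
Sum = 23.213

23.213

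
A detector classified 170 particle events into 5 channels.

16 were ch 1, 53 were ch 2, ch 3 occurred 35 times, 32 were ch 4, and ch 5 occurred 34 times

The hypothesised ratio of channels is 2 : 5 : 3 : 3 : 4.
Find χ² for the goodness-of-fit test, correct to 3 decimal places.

2.847

Ratio total = 17. Expected counts: 170×2/17 = 20, 170×5/17 = 50, 170×3/17 = 30, 170×3/17 = 30, 170×4/17 = 40.
ch 1: (16 − 20)²/20 = 16/20 = 0.8000
ch 2: (53 − 50)²/50 = 9/50 = 0.1800
ch 3: (35 − 30)²/30 = 25/30 = 0.8333
ch 4: (32 − 30)²/30 = 4/30 = 0.1333
ch 5: (34 − 40)²/40 = 36/40 = 0.9000
Sum = 2.847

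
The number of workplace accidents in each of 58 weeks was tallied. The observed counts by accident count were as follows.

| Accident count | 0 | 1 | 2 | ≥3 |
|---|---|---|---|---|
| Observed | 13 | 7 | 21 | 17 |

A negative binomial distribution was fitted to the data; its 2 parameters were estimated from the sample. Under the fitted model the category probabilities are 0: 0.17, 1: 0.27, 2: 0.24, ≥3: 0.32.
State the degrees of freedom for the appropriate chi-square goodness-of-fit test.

1

There are k = 4 categories and 2 parameters estimated from the data, so df = 4 − 1 − 2 = 1.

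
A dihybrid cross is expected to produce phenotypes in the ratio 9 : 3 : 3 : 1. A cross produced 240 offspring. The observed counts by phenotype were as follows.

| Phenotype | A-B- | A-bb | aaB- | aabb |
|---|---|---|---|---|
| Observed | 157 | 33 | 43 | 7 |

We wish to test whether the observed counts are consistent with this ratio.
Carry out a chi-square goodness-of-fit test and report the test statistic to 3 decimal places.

Ratio total = 16. Expected counts: 240×9/16 = 135, 240×3/16 = 45, 240×3/16 = 45, 240×1/16 = 15.
A-B-: (157 − 135)²/135 = 484/135 = 3.5852
A-bb: (33 − 45)²/45 = 144/45 = 3.2000
aaB-: (43 − 45)²/45 = 4/45 = 0.0889
aabb: (7 − 15)²/15 = 64/15 = 4.2667
Sum = 11.141

11.141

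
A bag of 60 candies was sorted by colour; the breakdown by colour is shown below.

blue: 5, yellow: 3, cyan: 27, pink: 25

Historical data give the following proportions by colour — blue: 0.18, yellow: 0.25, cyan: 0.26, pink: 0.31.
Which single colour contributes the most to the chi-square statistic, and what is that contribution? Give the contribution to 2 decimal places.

yellow, 9.60

Expected counts E_i = n·p_i: 60×0.18 = 10.8, 60×0.25 = 15, 60×0.26 = 15.6, 60×0.31 = 18.6.
χ² = (5−10.8)²/10.8 + (3−15)²/15 + (27−15.6)²/15.6 + (25−18.6)²/18.6
   = 3.115 + 9.600 + 8.331 + 2.202
The largest term is for yellow: 9.60.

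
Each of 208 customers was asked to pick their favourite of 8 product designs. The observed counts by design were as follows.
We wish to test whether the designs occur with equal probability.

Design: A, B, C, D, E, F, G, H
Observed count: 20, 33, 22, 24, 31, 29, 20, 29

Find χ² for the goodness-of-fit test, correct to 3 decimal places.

Expected count for each of the 8 categories: 208/8 = 26.
A: (20 − 26)²/26 = 36/26 = 1.3846
B: (33 − 26)²/26 = 49/26 = 1.8846
C: (22 − 26)²/26 = 16/26 = 0.6154
D: (24 − 26)²/26 = 4/26 = 0.1538
E: (31 − 26)²/26 = 25/26 = 0.9615
F: (29 − 26)²/26 = 9/26 = 0.3462
G: (20 − 26)²/26 = 36/26 = 1.3846
H: (29 − 26)²/26 = 9/26 = 0.3462
Sum = 7.077

7.077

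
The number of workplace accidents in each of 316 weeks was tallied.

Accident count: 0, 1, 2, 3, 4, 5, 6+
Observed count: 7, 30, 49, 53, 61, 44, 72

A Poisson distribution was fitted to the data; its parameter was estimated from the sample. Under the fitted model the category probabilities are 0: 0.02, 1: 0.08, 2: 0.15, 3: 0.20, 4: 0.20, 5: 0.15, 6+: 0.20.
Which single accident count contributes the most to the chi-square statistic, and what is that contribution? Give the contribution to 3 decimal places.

3, 1.646

Expected counts E_i = n·p_i: 316×0.02 = 6.32, 316×0.08 = 25.28, 316×0.15 = 47.4, 316×0.20 = 63.2, 316×0.20 = 63.2, 316×0.15 = 47.4, 316×0.20 = 63.2.
0: (7 − 6.32)²/6.32 = 0.4624/6.32 = 0.0732
1: (30 − 25.28)²/25.28 = 22.2784/25.28 = 0.8813
2: (49 − 47.4)²/47.4 = 2.56/47.4 = 0.0540
3: (53 − 63.2)²/63.2 = 104.04/63.2 = 1.6462
4: (61 − 63.2)²/63.2 = 4.84/63.2 = 0.0766
5: (44 − 47.4)²/47.4 = 11.56/47.4 = 0.2439
6+: (72 − 63.2)²/63.2 = 77.44/63.2 = 1.2253
The largest term is for 3: 1.646.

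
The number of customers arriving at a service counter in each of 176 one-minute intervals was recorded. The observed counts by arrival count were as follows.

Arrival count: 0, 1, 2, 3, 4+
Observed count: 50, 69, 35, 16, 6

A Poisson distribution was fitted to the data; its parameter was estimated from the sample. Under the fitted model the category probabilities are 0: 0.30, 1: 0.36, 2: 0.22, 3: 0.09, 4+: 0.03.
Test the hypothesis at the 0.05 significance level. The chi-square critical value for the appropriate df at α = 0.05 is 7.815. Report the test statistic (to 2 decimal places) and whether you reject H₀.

Expected counts E_i = n·p_i: 176×0.30 = 52.8, 176×0.36 = 63.36, 176×0.22 = 38.72, 176×0.09 = 15.84, 176×0.03 = 5.28.
χ² = (50−52.8)²/52.8 + (69−63.36)²/63.36 + (35−38.72)²/38.72 + (16−15.84)²/15.84 + (6−5.28)²/5.28
   = 0.148 + 0.502 + 0.357 + 0.002 + 0.098
Sum = 1.11
df = 3. Since 1.11 < 7.815, we do not reject H₀.

1.11; do not reject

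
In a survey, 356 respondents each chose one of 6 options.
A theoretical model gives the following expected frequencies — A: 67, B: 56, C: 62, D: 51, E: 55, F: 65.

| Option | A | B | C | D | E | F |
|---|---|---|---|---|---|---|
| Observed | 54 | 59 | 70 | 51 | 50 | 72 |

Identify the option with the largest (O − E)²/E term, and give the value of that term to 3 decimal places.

A, 2.522

χ² = (54−67)²/67 + (59−56)²/56 + (70−62)²/62 + (51−51)²/51 + (50−55)²/55 + (72−65)²/65
   = 2.5224 + 0.1607 + 1.0323 + 0.0000 + 0.4545 + 0.7538
The largest term is for A: 2.522.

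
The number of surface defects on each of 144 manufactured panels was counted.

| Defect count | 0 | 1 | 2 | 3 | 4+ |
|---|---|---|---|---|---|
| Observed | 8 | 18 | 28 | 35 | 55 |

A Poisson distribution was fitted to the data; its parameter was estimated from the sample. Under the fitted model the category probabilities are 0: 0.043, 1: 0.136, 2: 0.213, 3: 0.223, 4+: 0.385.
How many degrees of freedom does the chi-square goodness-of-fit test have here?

3

There are k = 5 categories and 1 parameter estimated from the data, so df = 5 − 1 − 1 = 3.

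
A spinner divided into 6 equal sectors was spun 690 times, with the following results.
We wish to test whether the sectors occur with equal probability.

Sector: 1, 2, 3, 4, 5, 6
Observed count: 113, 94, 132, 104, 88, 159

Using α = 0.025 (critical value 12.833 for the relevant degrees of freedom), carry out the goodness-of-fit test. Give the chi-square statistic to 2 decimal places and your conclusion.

Under H₀ each category has probability 1/6, so each expected count is 690/6 = 115.
1: (113 − 115)²/115 = 4/115 = 0.035
2: (94 − 115)²/115 = 441/115 = 3.835
3: (132 − 115)²/115 = 289/115 = 2.513
4: (104 − 115)²/115 = 121/115 = 1.052
5: (88 − 115)²/115 = 729/115 = 6.339
6: (159 − 115)²/115 = 1936/115 = 16.835
Sum = 30.61
df = 5. Since 30.61 > 12.833, we reject H₀.

30.61; reject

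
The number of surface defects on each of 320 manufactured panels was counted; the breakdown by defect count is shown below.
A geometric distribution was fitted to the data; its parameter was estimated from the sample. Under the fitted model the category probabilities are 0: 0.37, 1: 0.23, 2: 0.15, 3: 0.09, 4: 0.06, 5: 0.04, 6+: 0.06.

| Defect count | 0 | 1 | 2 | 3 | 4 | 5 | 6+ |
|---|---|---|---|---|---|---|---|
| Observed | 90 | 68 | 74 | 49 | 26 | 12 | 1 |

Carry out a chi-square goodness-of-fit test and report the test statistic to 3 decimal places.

55.200

Expected counts E_i = n·p_i: 320×0.37 = 118.4, 320×0.23 = 73.6, 320×0.15 = 48, 320×0.09 = 28.8, 320×0.06 = 19.2, 320×0.04 = 12.8, 320×0.06 = 19.2.
0: (90 − 118.4)²/118.4 = 806.56/118.4 = 6.8122
1: (68 − 73.6)²/73.6 = 31.36/73.6 = 0.4261
2: (74 − 48)²/48 = 676/48 = 14.0833
3: (49 − 28.8)²/28.8 = 408.04/28.8 = 14.1681
4: (26 − 19.2)²/19.2 = 46.24/19.2 = 2.4083
5: (12 − 12.8)²/12.8 = 0.64/12.8 = 0.0500
6+: (1 − 19.2)²/19.2 = 331.24/19.2 = 17.2521
Sum = 55.200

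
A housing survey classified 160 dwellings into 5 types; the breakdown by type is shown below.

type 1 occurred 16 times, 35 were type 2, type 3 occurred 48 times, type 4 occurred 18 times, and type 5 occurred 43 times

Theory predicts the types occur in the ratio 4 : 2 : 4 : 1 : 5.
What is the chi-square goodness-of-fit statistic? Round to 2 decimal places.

Ratio total = 16. Expected counts: 160×4/16 = 40, 160×2/16 = 20, 160×4/16 = 40, 160×1/16 = 10, 160×5/16 = 50.
type 1: (16 − 40)²/40 = 576/40 = 14.400
type 2: (35 − 20)²/20 = 225/20 = 11.250
type 3: (48 − 40)²/40 = 64/40 = 1.600
type 4: (18 − 10)²/10 = 64/10 = 6.400
type 5: (43 − 50)²/50 = 49/50 = 0.980
Sum = 34.63

34.63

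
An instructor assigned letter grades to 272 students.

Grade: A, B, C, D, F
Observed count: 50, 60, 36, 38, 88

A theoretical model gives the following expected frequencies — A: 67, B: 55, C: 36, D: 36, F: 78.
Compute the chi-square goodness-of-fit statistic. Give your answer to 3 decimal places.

cat         O        E   (O−E)²/E
A          50       67     4.3134
B          60       55     0.4545
C          36       36     0.0000
D          38       36     0.1111
F          88       78     1.2821
Sum = 6.161

6.161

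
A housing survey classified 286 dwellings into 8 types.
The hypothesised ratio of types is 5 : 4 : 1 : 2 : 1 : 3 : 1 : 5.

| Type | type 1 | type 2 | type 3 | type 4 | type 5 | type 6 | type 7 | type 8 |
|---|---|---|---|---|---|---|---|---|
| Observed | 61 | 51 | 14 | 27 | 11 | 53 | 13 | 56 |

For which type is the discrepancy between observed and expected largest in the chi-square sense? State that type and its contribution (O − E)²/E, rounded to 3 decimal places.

Ratio total = 22. Expected counts: 286×5/22 = 65, 286×4/22 = 52, 286×1/22 = 13, 286×2/22 = 26, 286×1/22 = 13, 286×3/22 = 39, 286×1/22 = 13, 286×5/22 = 65.
χ² = (61−65)²/65 + (51−52)²/52 + (14−13)²/13 + (27−26)²/26 + (11−13)²/13 + (53−39)²/39 + (13−13)²/13 + (56−65)²/65
   = 0.2462 + 0.0192 + 0.0769 + 0.0385 + 0.3077 + 5.0256 + 0.0000 + 1.2462
The largest term is for type 6: 5.026.

type 6, 5.026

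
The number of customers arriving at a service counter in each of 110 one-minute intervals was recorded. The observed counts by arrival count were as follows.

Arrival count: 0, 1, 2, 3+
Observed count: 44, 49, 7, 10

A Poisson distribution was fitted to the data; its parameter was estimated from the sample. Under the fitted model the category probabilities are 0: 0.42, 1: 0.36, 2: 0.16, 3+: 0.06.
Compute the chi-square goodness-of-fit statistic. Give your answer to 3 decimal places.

10.472

Expected counts E_i = n·p_i: 110×0.42 = 46.2, 110×0.36 = 39.6, 110×0.16 = 17.6, 110×0.06 = 6.6.
χ² = (44−46.2)²/46.2 + (49−39.6)²/39.6 + (7−17.6)²/17.6 + (10−6.6)²/6.6
   = 0.1048 + 2.2313 + 6.3841 + 1.7515
Sum = 10.472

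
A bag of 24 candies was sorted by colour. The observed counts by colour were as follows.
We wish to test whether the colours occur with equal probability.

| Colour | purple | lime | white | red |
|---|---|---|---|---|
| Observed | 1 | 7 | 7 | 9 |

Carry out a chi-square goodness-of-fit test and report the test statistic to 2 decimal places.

6.00

Expected count for each of the 4 categories: 24/4 = 6.
purple: (1 − 6)²/6 = 25/6 = 4.167
lime: (7 − 6)²/6 = 1/6 = 0.167
white: (7 − 6)²/6 = 1/6 = 0.167
red: (9 − 6)²/6 = 9/6 = 1.500
Sum = 6.00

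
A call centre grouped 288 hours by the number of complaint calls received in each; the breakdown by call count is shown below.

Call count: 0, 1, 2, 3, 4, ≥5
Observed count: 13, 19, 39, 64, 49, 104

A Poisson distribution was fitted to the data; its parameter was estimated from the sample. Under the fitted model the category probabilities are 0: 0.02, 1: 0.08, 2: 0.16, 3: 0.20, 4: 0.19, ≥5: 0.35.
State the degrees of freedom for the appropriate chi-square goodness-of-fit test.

4

There are k = 6 categories and 1 parameter estimated from the data, so df = 6 − 1 − 1 = 4.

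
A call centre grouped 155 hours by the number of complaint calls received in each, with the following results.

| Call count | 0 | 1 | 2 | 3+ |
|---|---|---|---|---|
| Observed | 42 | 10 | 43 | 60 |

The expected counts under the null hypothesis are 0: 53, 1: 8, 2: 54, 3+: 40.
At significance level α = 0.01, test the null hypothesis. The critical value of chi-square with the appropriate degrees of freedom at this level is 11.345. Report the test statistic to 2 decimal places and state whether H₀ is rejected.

0: (42 − 53)²/53 = 121/53 = 2.283
1: (10 − 8)²/8 = 4/8 = 0.500
2: (43 − 54)²/54 = 121/54 = 2.241
3+: (60 − 40)²/40 = 400/40 = 10.000
Sum = 15.02
df = 3. Since 15.02 > 11.345, we reject H₀.

15.02; reject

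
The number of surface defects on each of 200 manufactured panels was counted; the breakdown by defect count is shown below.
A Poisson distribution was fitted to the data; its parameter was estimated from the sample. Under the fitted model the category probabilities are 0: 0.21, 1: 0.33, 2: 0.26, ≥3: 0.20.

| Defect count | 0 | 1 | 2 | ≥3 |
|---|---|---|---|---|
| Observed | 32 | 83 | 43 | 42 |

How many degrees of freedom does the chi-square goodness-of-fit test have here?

There are k = 4 categories and 1 parameter estimated from the data, so df = 4 − 1 − 1 = 2.

2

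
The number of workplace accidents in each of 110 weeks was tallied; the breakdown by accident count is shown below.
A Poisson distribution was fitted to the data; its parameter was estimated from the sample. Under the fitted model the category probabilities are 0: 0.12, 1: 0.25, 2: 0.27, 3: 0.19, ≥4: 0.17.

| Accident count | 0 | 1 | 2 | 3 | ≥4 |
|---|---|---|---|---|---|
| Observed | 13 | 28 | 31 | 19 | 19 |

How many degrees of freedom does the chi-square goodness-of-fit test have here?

3

There are k = 5 categories and 1 parameter estimated from the data, so df = 5 − 1 − 1 = 3.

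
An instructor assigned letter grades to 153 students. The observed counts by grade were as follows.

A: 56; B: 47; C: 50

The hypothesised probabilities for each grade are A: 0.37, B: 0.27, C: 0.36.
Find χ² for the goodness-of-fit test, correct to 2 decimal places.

1.26

Expected counts E_i = n·p_i: 153×0.37 = 56.61, 153×0.27 = 41.31, 153×0.36 = 55.08.
cat         O        E   (O−E)²/E
A          56    56.61      0.007
B          47    41.31      0.784
C          50    55.08      0.469
Sum = 1.26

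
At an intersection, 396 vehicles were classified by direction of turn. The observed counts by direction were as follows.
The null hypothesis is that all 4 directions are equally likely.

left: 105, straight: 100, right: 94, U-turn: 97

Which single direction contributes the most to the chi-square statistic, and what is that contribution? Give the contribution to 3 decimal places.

Expected count for each of the 4 categories: 396/4 = 99.
cat           O        E   (O−E)²/E
left        105       99     0.3636
straight    100       99     0.0101
right        94       99     0.2525
U-turn       97       99     0.0404
The largest term is for left: 0.364.

left, 0.364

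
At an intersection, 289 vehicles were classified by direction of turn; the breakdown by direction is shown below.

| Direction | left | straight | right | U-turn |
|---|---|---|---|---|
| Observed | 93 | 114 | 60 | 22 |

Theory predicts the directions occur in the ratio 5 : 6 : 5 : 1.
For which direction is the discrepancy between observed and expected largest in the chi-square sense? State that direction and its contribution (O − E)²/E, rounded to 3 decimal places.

Ratio total = 17. Expected counts: 289×5/17 = 85, 289×6/17 = 102, 289×5/17 = 85, 289×1/17 = 17.
χ² = (93−85)²/85 + (114−102)²/102 + (60−85)²/85 + (22−17)²/17
   = 0.7529 + 1.4118 + 7.3529 + 1.4706
The largest term is for right: 7.353.

right, 7.353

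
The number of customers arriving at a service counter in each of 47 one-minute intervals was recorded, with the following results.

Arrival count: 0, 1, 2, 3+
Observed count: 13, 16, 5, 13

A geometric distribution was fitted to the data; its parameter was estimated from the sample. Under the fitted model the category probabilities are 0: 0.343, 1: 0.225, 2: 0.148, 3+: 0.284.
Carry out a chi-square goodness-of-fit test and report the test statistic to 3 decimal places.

3.946

Expected counts E_i = n·p_i: 47×0.343 = 16.121, 47×0.225 = 10.575, 47×0.148 = 6.956, 47×0.284 = 13.348.
0: (13 − 16.121)²/16.121 = 9.740641/16.121 = 0.6042
1: (16 − 10.575)²/10.575 = 29.430625/10.575 = 2.7830
2: (5 − 6.956)²/6.956 = 3.825936/6.956 = 0.5500
3+: (13 − 13.348)²/13.348 = 0.121104/13.348 = 0.0091
Sum = 3.946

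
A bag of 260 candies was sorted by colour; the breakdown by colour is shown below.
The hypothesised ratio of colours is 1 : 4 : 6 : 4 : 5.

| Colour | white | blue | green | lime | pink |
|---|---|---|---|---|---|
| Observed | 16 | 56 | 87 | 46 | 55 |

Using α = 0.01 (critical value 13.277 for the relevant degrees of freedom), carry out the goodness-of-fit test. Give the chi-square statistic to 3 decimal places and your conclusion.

Ratio total = 20. Expected counts: 260×1/20 = 13, 260×4/20 = 52, 260×6/20 = 78, 260×4/20 = 52, 260×5/20 = 65.
χ² = (16−13)²/13 + (56−52)²/52 + (87−78)²/78 + (46−52)²/52 + (55−65)²/65
   = 0.6923 + 0.3077 + 1.0385 + 0.6923 + 1.5385
Sum = 4.269
df = 4. Since 4.269 < 13.277, we do not reject H₀.

4.269; do not reject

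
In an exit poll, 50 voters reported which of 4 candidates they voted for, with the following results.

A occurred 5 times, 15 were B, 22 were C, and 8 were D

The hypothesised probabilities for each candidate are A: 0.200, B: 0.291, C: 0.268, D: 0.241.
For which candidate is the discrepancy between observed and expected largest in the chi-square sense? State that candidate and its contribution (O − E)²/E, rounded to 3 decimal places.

C, 5.519

Expected counts E_i = n·p_i: 50×0.200 = 10, 50×0.291 = 14.55, 50×0.268 = 13.4, 50×0.241 = 12.05.
cat         O        E   (O−E)²/E
A           5       10     2.5000
B          15    14.55     0.0139
C          22     13.4     5.5194
D           8    12.05     1.3612
The largest term is for C: 5.519.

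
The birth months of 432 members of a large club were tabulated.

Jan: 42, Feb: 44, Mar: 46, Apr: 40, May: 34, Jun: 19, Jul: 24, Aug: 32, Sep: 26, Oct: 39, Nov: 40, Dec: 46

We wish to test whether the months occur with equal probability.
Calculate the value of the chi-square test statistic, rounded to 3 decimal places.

Expected count for each of the 12 categories: 432/12 = 36.
χ² = (42−36)²/36 + (44−36)²/36 + (46−36)²/36 + (40−36)²/36 + (34−36)²/36 + (19−36)²/36 + (24−36)²/36 + (32−36)²/36 + (26−36)²/36 + (39−36)²/36 + (40−36)²/36 + (46−36)²/36
   = 1.0000 + 1.7778 + 2.7778 + 0.4444 + 0.1111 + 8.0278 + 4.0000 + 0.4444 + 2.7778 + 0.2500 + 0.4444 + 2.7778
Sum = 24.833

24.833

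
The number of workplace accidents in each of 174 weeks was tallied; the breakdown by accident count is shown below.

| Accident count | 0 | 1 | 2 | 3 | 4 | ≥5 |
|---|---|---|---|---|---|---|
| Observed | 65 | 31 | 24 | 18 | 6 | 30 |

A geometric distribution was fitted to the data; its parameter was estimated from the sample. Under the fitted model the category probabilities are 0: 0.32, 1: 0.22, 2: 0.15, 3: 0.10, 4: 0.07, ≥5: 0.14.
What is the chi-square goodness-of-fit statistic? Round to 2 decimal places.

Expected counts E_i = n·p_i: 174×0.32 = 55.68, 174×0.22 = 38.28, 174×0.15 = 26.1, 174×0.10 = 17.4, 174×0.07 = 12.18, 174×0.14 = 24.36.
0: (65 − 55.68)²/55.68 = 86.8624/55.68 = 1.560
1: (31 − 38.28)²/38.28 = 52.9984/38.28 = 1.384
2: (24 − 26.1)²/26.1 = 4.41/26.1 = 0.169
3: (18 − 17.4)²/17.4 = 0.36/17.4 = 0.021
4: (6 − 12.18)²/12.18 = 38.1924/12.18 = 3.136
≥5: (30 − 24.36)²/24.36 = 31.8096/24.36 = 1.306
Sum = 7.58

7.58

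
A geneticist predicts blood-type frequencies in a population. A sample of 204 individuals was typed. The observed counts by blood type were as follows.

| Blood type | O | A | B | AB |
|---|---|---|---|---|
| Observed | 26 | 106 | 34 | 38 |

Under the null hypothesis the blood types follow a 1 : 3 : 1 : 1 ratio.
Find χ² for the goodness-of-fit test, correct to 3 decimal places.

2.510

Ratio total = 6. Expected counts: 204×1/6 = 34, 204×3/6 = 102, 204×1/6 = 34, 204×1/6 = 34.
cat         O        E   (O−E)²/E
O          26       34     1.8824
A         106      102     0.1569
B          34       34     0.0000
AB         38       34     0.4706
Sum = 2.510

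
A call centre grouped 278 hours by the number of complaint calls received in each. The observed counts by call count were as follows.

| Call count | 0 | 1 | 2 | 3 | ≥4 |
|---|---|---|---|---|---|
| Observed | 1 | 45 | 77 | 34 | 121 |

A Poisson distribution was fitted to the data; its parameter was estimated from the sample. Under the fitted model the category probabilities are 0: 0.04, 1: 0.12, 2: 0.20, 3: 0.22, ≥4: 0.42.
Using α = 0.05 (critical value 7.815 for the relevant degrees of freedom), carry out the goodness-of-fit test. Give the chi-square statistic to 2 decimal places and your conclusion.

33.72; reject

Expected counts E_i = n·p_i: 278×0.04 = 11.12, 278×0.12 = 33.36, 278×0.20 = 55.6, 278×0.22 = 61.16, 278×0.42 = 116.76.
0: (1 − 11.12)²/11.12 = 102.4144/11.12 = 9.210
1: (45 − 33.36)²/33.36 = 135.4896/33.36 = 4.061
2: (77 − 55.6)²/55.6 = 457.96/55.6 = 8.237
3: (34 − 61.16)²/61.16 = 737.6656/61.16 = 12.061
≥4: (121 − 116.76)²/116.76 = 17.9776/116.76 = 0.154
Sum = 33.72
df = 3. Since 33.72 > 7.815, we reject H₀.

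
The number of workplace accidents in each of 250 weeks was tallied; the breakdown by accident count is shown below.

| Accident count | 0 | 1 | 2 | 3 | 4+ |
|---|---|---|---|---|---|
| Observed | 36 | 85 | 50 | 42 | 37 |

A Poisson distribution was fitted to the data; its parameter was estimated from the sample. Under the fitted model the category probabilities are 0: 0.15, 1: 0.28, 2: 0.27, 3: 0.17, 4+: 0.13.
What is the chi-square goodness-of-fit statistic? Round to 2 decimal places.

8.44

Expected counts E_i = n·p_i: 250×0.15 = 37.5, 250×0.28 = 70, 250×0.27 = 67.5, 250×0.17 = 42.5, 250×0.13 = 32.5.
0: (36 − 37.5)²/37.5 = 2.25/37.5 = 0.060
1: (85 − 70)²/70 = 225/70 = 3.214
2: (50 − 67.5)²/67.5 = 306.25/67.5 = 4.537
3: (42 − 42.5)²/42.5 = 0.25/42.5 = 0.006
4+: (37 − 32.5)²/32.5 = 20.25/32.5 = 0.623
Sum = 8.44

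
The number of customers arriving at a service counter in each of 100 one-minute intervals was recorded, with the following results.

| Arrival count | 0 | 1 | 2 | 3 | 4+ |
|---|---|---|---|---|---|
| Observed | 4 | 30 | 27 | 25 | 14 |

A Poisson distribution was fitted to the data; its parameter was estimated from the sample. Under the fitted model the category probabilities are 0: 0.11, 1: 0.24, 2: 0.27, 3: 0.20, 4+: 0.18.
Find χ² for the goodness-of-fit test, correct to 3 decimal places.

Expected counts E_i = n·p_i: 100×0.11 = 11, 100×0.24 = 24, 100×0.27 = 27, 100×0.20 = 20, 100×0.18 = 18.
cat         O        E   (O−E)²/E
0           4       11     4.4545
1          30       24     1.5000
2          27       27     0.0000
3          25       20     1.2500
4+         14       18     0.8889
Sum = 8.093

8.093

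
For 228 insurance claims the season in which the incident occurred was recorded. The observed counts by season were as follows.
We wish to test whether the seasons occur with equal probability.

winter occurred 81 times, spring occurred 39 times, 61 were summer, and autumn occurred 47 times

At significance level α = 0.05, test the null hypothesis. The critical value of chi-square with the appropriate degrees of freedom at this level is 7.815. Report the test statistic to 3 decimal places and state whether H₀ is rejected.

Expected count for each of the 4 categories: 228/4 = 57.
χ² = (81−57)²/57 + (39−57)²/57 + (61−57)²/57 + (47−57)²/57
   = 10.1053 + 5.6842 + 0.2807 + 1.7544
Sum = 17.825
df = 3. Since 17.825 > 7.815, we reject H₀.

17.825; reject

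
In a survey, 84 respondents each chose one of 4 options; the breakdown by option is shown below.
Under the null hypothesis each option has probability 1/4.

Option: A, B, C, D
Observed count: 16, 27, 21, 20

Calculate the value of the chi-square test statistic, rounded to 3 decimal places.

Expected count for each of the 4 categories: 84/4 = 21.
cat         O        E   (O−E)²/E
A          16       21     1.1905
B          27       21     1.7143
C          21       21     0.0000
D          20       21     0.0476
Sum = 2.952

2.952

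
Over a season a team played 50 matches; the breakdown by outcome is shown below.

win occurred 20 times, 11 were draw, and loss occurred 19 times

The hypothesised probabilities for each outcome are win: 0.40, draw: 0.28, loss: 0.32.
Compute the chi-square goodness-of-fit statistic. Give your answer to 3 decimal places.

Expected counts E_i = n·p_i: 50×0.40 = 20, 50×0.28 = 14, 50×0.32 = 16.
χ² = (20−20)²/20 + (11−14)²/14 + (19−16)²/16
   = 0.0000 + 0.6429 + 0.5625
Sum = 1.205

1.205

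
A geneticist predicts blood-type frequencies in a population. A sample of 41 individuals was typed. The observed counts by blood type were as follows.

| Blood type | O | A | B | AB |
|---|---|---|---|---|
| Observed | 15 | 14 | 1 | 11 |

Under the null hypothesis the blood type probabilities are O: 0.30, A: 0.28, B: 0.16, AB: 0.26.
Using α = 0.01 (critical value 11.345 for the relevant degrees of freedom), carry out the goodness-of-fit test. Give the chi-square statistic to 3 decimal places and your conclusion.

5.869; do not reject

Expected counts E_i = n·p_i: 41×0.30 = 12.3, 41×0.28 = 11.48, 41×0.16 = 6.56, 41×0.26 = 10.66.
O: (15 − 12.3)²/12.3 = 7.29/12.3 = 0.5927
A: (14 − 11.48)²/11.48 = 6.3504/11.48 = 0.5532
B: (1 − 6.56)²/6.56 = 30.9136/6.56 = 4.7124
AB: (11 − 10.66)²/10.66 = 0.1156/10.66 = 0.0108
Sum = 5.869
df = 3. Since 5.869 < 11.345, we do not reject H₀.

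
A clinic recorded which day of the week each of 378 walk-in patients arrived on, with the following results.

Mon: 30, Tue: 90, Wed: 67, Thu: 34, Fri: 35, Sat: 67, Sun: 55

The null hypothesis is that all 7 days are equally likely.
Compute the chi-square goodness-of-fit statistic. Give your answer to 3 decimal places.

55.037

Under H₀ each category has probability 1/7, so each expected count is 378/7 = 54.
Mon: (30 − 54)²/54 = 576/54 = 10.6667
Tue: (90 − 54)²/54 = 1296/54 = 24.0000
Wed: (67 − 54)²/54 = 169/54 = 3.1296
Thu: (34 − 54)²/54 = 400/54 = 7.4074
Fri: (35 − 54)²/54 = 361/54 = 6.6852
Sat: (67 − 54)²/54 = 169/54 = 3.1296
Sun: (55 − 54)²/54 = 1/54 = 0.0185
Sum = 55.037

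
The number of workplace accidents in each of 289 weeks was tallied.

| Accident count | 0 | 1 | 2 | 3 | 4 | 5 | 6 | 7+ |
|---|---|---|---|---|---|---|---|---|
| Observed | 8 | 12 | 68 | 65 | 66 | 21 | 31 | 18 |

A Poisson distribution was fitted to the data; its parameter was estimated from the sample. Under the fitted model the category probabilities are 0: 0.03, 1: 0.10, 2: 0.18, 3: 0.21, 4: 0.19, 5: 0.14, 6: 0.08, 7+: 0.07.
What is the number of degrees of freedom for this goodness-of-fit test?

6

There are k = 8 categories and 1 parameter estimated from the data, so df = 8 − 1 − 1 = 6.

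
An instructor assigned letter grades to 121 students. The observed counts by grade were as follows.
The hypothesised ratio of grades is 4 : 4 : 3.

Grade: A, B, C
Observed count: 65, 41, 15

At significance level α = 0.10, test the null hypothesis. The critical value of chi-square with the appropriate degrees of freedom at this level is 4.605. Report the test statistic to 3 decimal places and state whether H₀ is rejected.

Ratio total = 11. Expected counts: 121×4/11 = 44, 121×4/11 = 44, 121×3/11 = 33.
A: (65 − 44)²/44 = 441/44 = 10.0227
B: (41 − 44)²/44 = 9/44 = 0.2045
C: (15 − 33)²/33 = 324/33 = 9.8182
Sum = 20.045
df = 2. Since 20.045 > 4.605, we reject H₀.

20.045; reject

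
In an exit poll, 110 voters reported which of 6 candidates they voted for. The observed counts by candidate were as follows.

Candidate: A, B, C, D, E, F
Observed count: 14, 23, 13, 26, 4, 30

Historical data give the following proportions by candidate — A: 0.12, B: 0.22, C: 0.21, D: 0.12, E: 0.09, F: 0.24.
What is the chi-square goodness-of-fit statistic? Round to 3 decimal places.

Expected counts E_i = n·p_i: 110×0.12 = 13.2, 110×0.22 = 24.2, 110×0.21 = 23.1, 110×0.12 = 13.2, 110×0.09 = 9.9, 110×0.24 = 26.4.
A: (14 − 13.2)²/13.2 = 0.64/13.2 = 0.0485
B: (23 − 24.2)²/24.2 = 1.44/24.2 = 0.0595
C: (13 − 23.1)²/23.1 = 102.01/23.1 = 4.4160
D: (26 − 13.2)²/13.2 = 163.84/13.2 = 12.4121
E: (4 − 9.9)²/9.9 = 34.81/9.9 = 3.5162
F: (30 − 26.4)²/26.4 = 12.96/26.4 = 0.4909
Sum = 20.943

20.943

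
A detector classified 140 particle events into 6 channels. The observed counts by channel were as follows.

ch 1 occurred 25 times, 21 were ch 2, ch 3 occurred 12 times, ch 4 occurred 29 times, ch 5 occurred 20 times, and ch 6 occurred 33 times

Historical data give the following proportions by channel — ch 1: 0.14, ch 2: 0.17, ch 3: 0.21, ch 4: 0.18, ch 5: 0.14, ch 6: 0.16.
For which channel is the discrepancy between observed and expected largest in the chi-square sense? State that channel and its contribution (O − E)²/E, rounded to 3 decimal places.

Expected counts E_i = n·p_i: 140×0.14 = 19.6, 140×0.17 = 23.8, 140×0.21 = 29.4, 140×0.18 = 25.2, 140×0.14 = 19.6, 140×0.16 = 22.4.
cat         O        E   (O−E)²/E
ch 1       25     19.6     1.4878
ch 2       21     23.8     0.3294
ch 3       12     29.4    10.2980
ch 4       29     25.2     0.5730
ch 5       20     19.6     0.0082
ch 6       33     22.4     5.0161
The largest term is for ch 3: 10.298.

ch 3, 10.298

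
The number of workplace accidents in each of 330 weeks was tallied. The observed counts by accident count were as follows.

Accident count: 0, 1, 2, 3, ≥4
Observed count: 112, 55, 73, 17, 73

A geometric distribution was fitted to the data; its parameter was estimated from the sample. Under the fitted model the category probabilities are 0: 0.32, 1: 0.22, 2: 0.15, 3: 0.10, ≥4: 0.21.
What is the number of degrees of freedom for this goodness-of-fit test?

3

There are k = 5 categories and 1 parameter estimated from the data, so df = 5 − 1 − 1 = 3.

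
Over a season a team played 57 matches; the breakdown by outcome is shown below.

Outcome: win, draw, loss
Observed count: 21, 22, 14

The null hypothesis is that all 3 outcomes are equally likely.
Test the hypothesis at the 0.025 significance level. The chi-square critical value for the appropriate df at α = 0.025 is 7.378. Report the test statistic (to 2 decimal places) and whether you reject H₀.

2.00; do not reject

Under H₀ each category has probability 1/3, so each expected count is 57/3 = 19.
win: (21 − 19)²/19 = 4/19 = 0.211
draw: (22 − 19)²/19 = 9/19 = 0.474
loss: (14 − 19)²/19 = 25/19 = 1.316
Sum = 2.00
df = 2. Since 2.00 < 7.378, we do not reject H₀.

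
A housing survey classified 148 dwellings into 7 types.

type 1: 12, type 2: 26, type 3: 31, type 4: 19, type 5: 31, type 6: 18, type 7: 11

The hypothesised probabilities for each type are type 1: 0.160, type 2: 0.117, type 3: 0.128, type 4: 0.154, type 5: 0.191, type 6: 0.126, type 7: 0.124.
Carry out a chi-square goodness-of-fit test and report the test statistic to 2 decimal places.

Expected counts E_i = n·p_i: 148×0.160 = 23.68, 148×0.117 = 17.316, 148×0.128 = 18.944, 148×0.154 = 22.792, 148×0.191 = 28.268, 148×0.126 = 18.648, 148×0.124 = 18.352.
type 1: (12 − 23.68)²/23.68 = 136.4224/23.68 = 5.761
type 2: (26 − 17.316)²/17.316 = 75.411856/17.316 = 4.355
type 3: (31 − 18.944)²/18.944 = 145.347136/18.944 = 7.672
type 4: (19 − 22.792)²/22.792 = 14.379264/22.792 = 0.631
type 5: (31 − 28.268)²/28.268 = 7.463824/28.268 = 0.264
type 6: (18 − 18.648)²/18.648 = 0.419904/18.648 = 0.023
type 7: (11 − 18.352)²/18.352 = 54.051904/18.352 = 2.945
Sum = 21.65

21.65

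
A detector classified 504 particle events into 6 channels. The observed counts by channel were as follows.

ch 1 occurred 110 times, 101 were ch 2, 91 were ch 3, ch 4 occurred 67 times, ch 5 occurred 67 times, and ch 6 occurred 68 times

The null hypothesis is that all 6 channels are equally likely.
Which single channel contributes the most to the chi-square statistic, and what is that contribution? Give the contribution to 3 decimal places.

Under H₀ each category has probability 1/6, so each expected count is 504/6 = 84.
cat         O        E   (O−E)²/E
ch 1      110       84     8.0476
ch 2      101       84     3.4405
ch 3       91       84     0.5833
ch 4       67       84     3.4405
ch 5       67       84     3.4405
ch 6       68       84     3.0476
The largest term is for ch 1: 8.048.

ch 1, 8.048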